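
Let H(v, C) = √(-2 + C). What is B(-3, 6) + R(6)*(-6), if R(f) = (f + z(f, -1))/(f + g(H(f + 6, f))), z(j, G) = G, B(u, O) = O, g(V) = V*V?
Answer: 3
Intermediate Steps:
g(V) = V²
R(f) = (-1 + f)/(-2 + 2*f) (R(f) = (f - 1)/(f + (√(-2 + f))²) = (-1 + f)/(f + (-2 + f)) = (-1 + f)/(-2 + 2*f))
B(-3, 6) + R(6)*(-6) = 6 + (½)*(-6) = 6 - 3 = 3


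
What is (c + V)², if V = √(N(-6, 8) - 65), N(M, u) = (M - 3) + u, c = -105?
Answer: (105 - I*√66)² ≈ 10959.0 - 1706.0*I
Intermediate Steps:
N(M, u) = -3 + M + u (N(M, u) = (-3 + M) + u = -3 + M + u)
V = I*√66 (V = √((-3 - 6 + 8) - 65) = √(-1 - 65) = √(-66) = I*√66 ≈ 8.124*I)
(c + V)² = (-105 + I*√66)²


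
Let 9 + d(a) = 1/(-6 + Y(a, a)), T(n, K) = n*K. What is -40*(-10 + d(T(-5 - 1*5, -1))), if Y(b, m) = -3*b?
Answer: 6850/9 ≈ 761.11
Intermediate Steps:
T(n, K) = K*n
d(a) = -9 + 1/(-6 - 3*a)
-40*(-10 + d(T(-5 - 1*5, -1))) = -40*(-10 + (-55 - (-27)*(-5 - 1*5))/(3*(2 - (-5 - 1*5)))) = -40*(-10 + (-55 - (-27)*(-5 - 5))/(3*(2 - (-5 - 5)))) = -40*(-10 + (-55 - (-27)*(-10))/(3*(2 - 1*(-10)))) = -40*(-10 + (-55 - 27*10)/(3*(2 + 10))) = -40*(-10 + (⅓)*(-55 - 270)/12) = -40*(-10 + (⅓)*(1/12)*(-325)) = -40*(-10 - 325/36) = -40*(-685/36) = 6850/9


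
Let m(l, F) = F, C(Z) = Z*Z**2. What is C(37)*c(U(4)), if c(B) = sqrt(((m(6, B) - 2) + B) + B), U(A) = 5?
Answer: 50653*sqrt(13) ≈ 1.8263e+5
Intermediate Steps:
C(Z) = Z**3
c(B) = sqrt(-2 + 3*B) (c(B) = sqrt(((B - 2) + B) + B) = sqrt(((-2 + B) + B) + B) = sqrt((-2 + 2*B) + B) = sqrt(-2 + 3*B))
C(37)*c(U(4)) = 37**3*sqrt(-2 + 3*5) = 50653*sqrt(-2 + 15) = 50653*sqrt(13)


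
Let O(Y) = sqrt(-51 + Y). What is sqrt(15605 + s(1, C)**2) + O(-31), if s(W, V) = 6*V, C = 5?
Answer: sqrt(16505) + I*sqrt(82) ≈ 128.47 + 9.0554*I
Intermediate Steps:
sqrt(15605 + s(1, C)**2) + O(-31) = sqrt(15605 + (6*5)**2) + sqrt(-51 - 31) = sqrt(15605 + 30**2) + sqrt(-82) = sqrt(15605 + 900) + I*sqrt(82) = sqrt(16505) + I*sqrt(82)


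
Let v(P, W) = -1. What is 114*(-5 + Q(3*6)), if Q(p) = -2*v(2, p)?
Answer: -342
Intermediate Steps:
Q(p) = 2 (Q(p) = -2*(-1) = 2)
114*(-5 + Q(3*6)) = 114*(-5 + 2) = 114*(-3) = -342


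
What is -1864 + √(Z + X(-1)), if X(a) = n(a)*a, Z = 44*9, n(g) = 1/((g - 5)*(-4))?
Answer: -1864 + √57018/12 ≈ -1844.1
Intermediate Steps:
n(g) = -1/(4*(-5 + g)) (n(g) = -¼/(-5 + g) = -1/(4*(-5 + g)))
Z = 396
X(a) = -a/(-20 + 4*a) (X(a) = (-1/(-20 + 4*a))*a = -a/(-20 + 4*a))
-1864 + √(Z + X(-1)) = -1864 + √(396 - 1*(-1)/(-20 + 4*(-1))) = -1864 + √(396 - 1*(-1)/(-20 - 4)) = -1864 + √(396 - 1*(-1)/(-24)) = -1864 + √(396 - 1*(-1)*(-1/24)) = -1864 + √(396 - 1/24) = -1864 + √(9503/24) = -1864 + √57018/12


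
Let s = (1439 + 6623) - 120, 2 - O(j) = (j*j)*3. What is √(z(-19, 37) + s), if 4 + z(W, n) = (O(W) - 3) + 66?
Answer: 2*√1730 ≈ 83.187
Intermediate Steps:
O(j) = 2 - 3*j² (O(j) = 2 - j*j*3 = 2 - j²*3 = 2 - 3*j²)
z(W, n) = 61 - 3*W² (z(W, n) = -4 + (((2 - 3*W²) - 3) + 66) = -4 + ((-1 - 3*W²) + 66) = -4 + (65 - 3*W²) = 61 - 3*W²)
s = 7942 (s = 8062 - 120 = 7942)
√(z(-19, 37) + s) = √((61 - 3*(-19)²) + 7942) = √((61 - 3*361) + 7942) = √((61 - 1083) + 7942) = √(-1022 + 7942) = √6920 = 2*√1730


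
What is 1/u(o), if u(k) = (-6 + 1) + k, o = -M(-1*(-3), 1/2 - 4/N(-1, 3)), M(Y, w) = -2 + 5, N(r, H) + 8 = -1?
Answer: -⅛ ≈ -0.12500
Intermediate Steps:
N(r, H) = -9 (N(r, H) = -8 - 1 = -9)
M(Y, w) = 3
o = -3 (o = -1*3 = -3)
u(k) = -5 + k
1/u(o) = 1/(-5 - 3) = 1/(-8) = -⅛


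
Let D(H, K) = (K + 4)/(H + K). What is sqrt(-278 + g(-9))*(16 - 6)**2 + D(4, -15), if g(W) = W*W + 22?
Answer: 1 + 500*I*sqrt(7) ≈ 1.0 + 1322.9*I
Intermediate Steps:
D(H, K) = (4 + K)/(H + K)
g(W) = 22 + W**2 (g(W) = W**2 + 22 = 22 + W**2)
sqrt(-278 + g(-9))*(16 - 6)**2 + D(4, -15) = sqrt(-278 + (22 + (-9)**2))*(16 - 6)**2 + (4 - 15)/(4 - 15) = sqrt(-278 + (22 + 81))*10**2 - 11/(-11) = sqrt(-278 + 103)*100 - 1/11*(-11) = sqrt(-175)*100 + 1 = (5*I*sqrt(7))*100 + 1 = 500*I*sqrt(7) + 1 = 1 + 500*I*sqrt(7)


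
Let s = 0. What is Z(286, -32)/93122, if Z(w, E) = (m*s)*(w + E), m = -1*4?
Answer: 0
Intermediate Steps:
m = -4
Z(w, E) = 0 (Z(w, E) = (-4*0)*(w + E) = 0*(E + w) = 0)
Z(286, -32)/93122 = 0/93122 = 0*(1/93122) = 0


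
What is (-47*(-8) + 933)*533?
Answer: 697697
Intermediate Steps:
(-47*(-8) + 933)*533 = (376 + 933)*533 = 1309*533 = 697697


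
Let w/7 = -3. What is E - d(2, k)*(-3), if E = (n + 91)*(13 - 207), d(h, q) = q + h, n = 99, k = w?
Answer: -36917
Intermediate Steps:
w = -21 (w = 7*(-3) = -21)
k = -21
d(h, q) = h + q
E = -36860 (E = (99 + 91)*(13 - 207) = 190*(-194) = -36860)
E - d(2, k)*(-3) = -36860 - (2 - 21)*(-3) = -36860 - (-19)*(-3) = -36860 - 1*57 = -36860 - 57 = -36917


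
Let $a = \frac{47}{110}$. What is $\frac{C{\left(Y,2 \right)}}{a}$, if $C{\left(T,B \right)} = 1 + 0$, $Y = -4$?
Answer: $\frac{110}{47} \approx 2.3404$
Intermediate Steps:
$a = \frac{47}{110}$ ($a = 47 \cdot \frac{1}{110} = \frac{47}{110} \approx 0.42727$)
$C{\left(T,B \right)} = 1$
$\frac{C{\left(Y,2 \right)}}{a} = \frac{1}{\frac{47}{110}} \cdot 1 = \frac{110}{47} \cdot 1 = \frac{110}{47}$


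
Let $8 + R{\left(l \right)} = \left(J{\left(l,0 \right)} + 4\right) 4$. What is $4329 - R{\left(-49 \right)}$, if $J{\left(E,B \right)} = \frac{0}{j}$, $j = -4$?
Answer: $4321$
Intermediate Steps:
$J{\left(E,B \right)} = 0$ ($J{\left(E,B \right)} = \frac{0}{-4} = 0 \left(- \frac{1}{4}\right) = 0$)
$R{\left(l \right)} = 8$ ($R{\left(l \right)} = -8 + \left(0 + 4\right) 4 = -8 + 4 \cdot 4 = -8 + 16 = 8$)
$4329 - R{\left(-49 \right)} = 4329 - 8 = 4321$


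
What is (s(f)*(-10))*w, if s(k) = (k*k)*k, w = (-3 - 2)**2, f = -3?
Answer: 6750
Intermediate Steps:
w = 25 (w = (-5)**2 = 25)
s(k) = k**3 (s(k) = k**2*k = k**3)
(s(f)*(-10))*w = ((-3)**3*(-10))*25 = -27*(-10)*25 = 270*25 = 6750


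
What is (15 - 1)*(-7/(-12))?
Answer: 49/6 ≈ 8.1667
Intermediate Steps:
(15 - 1)*(-7/(-12)) = 14*(-7*(-1/12)) = 14*(7/12) = 49/6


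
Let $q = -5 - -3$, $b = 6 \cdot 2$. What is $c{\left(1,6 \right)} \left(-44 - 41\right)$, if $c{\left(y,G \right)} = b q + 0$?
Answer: $2040$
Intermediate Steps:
$b = 12$
$q = -2$ ($q = -5 + 3 = -2$)
$c{\left(y,G \right)} = -24$ ($c{\left(y,G \right)} = 12 \left(-2\right) + 0 = -24 + 0 = -24$)
$c{\left(1,6 \right)} \left(-44 - 41\right) = - 24 \left(-44 - 41\right) = \left(-24\right) \left(-85\right) = 2040$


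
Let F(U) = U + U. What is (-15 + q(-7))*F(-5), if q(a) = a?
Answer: 220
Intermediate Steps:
F(U) = 2*U
(-15 + q(-7))*F(-5) = (-15 - 7)*(2*(-5)) = -22*(-10) = 220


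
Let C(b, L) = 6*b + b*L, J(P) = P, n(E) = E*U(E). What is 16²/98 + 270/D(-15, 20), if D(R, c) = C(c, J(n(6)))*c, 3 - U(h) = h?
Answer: 20039/7840 ≈ 2.5560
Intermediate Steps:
U(h) = 3 - h
n(E) = E*(3 - E)
C(b, L) = 6*b + L*b
D(R, c) = -12*c² (D(R, c) = (c*(6 + 6*(3 - 1*6)))*c = (c*(6 + 6*(3 - 6)))*c = (c*(6 + 6*(-3)))*c = (c*(6 - 18))*c = (c*(-12))*c = (-12*c)*c = -12*c²)
16²/98 + 270/D(-15, 20) = 16²/98 + 270/((-12*20²)) = 256*(1/98) + 270/((-12*400)) = 128/49 + 270/(-4800) = 128/49 + 270*(-1/4800) = 128/49 - 9/160 = 20039/7840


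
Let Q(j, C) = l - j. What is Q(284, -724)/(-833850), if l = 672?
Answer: -194/416925 ≈ -0.00046531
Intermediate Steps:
Q(j, C) = 672 - j
Q(284, -724)/(-833850) = (672 - 1*284)/(-833850) = (672 - 284)*(-1/833850) = 388*(-1/833850) = -194/416925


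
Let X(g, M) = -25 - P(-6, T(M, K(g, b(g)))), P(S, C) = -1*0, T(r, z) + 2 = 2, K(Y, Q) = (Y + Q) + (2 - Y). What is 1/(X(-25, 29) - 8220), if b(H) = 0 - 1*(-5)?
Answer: -1/8245 ≈ -0.00012129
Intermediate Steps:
b(H) = 5 (b(H) = 0 + 5 = 5)
K(Y, Q) = 2 + Q (K(Y, Q) = (Q + Y) + (2 - Y) = 2 + Q)
T(r, z) = 0 (T(r, z) = -2 + 2 = 0)
P(S, C) = 0
X(g, M) = -25 (X(g, M) = -25 - 1*0 = -25 + 0 = -25)
1/(X(-25, 29) - 8220) = 1/(-25 - 8220) = 1/(-8245) = -1/8245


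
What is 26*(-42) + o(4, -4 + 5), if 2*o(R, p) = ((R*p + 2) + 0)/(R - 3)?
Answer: -1089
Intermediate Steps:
o(R, p) = (2 + R*p)/(2*(-3 + R)) (o(R, p) = (((R*p + 2) + 0)/(R - 3))/2 = (((2 + R*p) + 0)/(-3 + R))/2 = ((2 + R*p)/(-3 + R))/2 = (2 + R*p)/(2*(-3 + R)))
26*(-42) + o(4, -4 + 5) = 26*(-42) + (2 + 4*(-4 + 5))/(2*(-3 + 4)) = -1092 + (½)*(2 + 4*1)/1 = -1092 + (½)*1*(2 + 4) = -1092 + (½)*1*6 = -1092 + 3 = -1089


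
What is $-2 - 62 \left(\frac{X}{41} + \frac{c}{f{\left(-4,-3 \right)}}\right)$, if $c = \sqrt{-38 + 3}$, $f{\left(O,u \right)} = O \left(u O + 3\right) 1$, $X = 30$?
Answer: $- \frac{1942}{41} + \frac{31 i \sqrt{35}}{30} \approx -47.366 + 6.1133 i$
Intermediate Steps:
$f{\left(O,u \right)} = O \left(3 + O u\right)$ ($f{\left(O,u \right)} = O \left(O u + 3\right) 1 = O \left(3 + O u\right) 1 = O \left(3 + O u\right)$)
$c = i \sqrt{35}$ ($c = \sqrt{-35} = i \sqrt{35} \approx 5.9161 i$)
$-2 - 62 \left(\frac{X}{41} + \frac{c}{f{\left(-4,-3 \right)}}\right) = -2 - 62 \left(\frac{30}{41} + \frac{i \sqrt{35}}{\left(-4\right) \left(3 - -12\right)}\right) = -2 - 62 \left(30 \cdot \frac{1}{41} + \frac{i \sqrt{35}}{\left(-4\right) \left(3 + 12\right)}\right) = -2 - 62 \left(\frac{30}{41} + \frac{i \sqrt{35}}{\left(-4\right) 15}\right) = -2 - 62 \left(\frac{30}{41} + \frac{i \sqrt{35}}{-60}\right) = -2 - 62 \left(\frac{30}{41} + i \sqrt{35} \left(- \frac{1}{60}\right)\right) = -2 - 62 \left(\frac{30}{41} - \frac{i \sqrt{35}}{60}\right) = -2 - \left(\frac{1860}{41} - \frac{31 i \sqrt{35}}{30}\right) = - \frac{1942}{41} + \frac{31 i \sqrt{35}}{30}$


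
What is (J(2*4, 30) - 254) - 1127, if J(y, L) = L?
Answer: -1351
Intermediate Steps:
(J(2*4, 30) - 254) - 1127 = (30 - 254) - 1127 = -224 - 1127 = -1351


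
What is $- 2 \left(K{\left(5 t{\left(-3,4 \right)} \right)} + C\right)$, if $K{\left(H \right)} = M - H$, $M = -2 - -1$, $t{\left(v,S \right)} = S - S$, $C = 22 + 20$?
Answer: $-82$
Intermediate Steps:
$C = 42$
$t{\left(v,S \right)} = 0$
$M = -1$ ($M = -2 + 1 = -1$)
$K{\left(H \right)} = -1 - H$
$- 2 \left(K{\left(5 t{\left(-3,4 \right)} \right)} + C\right) = - 2 \left(\left(-1 - 5 \cdot 0\right) + 42\right) = - 2 \left(\left(-1 - 0\right) + 42\right) = - 2 \left(\left(-1 + 0\right) + 42\right) = - 2 \left(-1 + 42\right) = \left(-2\right) 41 = -82$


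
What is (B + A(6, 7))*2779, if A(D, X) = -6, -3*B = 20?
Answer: -105602/3 ≈ -35201.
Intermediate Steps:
B = -20/3 (B = -⅓*20 = -20/3 ≈ -6.6667)
(B + A(6, 7))*2779 = (-20/3 - 6)*2779 = -38/3*2779 = -105602/3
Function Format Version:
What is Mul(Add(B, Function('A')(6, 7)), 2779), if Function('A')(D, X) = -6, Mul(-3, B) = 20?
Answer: Rational(-105602, 3) ≈ -35201.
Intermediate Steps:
B = Rational(-20, 3) (B = Mul(Rational(-1, 3), 20) = Rational(-20, 3) ≈ -6.6667)
Mul(Add(B, Function('A')(6, 7)), 2779) = Mul(Add(Rational(-20, 3), -6), 2779) = Mul(Rational(-38, 3), 2779) = Rational(-105602, 3)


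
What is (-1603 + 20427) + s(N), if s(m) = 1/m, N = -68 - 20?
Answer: 1656511/88 ≈ 18824.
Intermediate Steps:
N = -88
(-1603 + 20427) + s(N) = (-1603 + 20427) + 1/(-88) = 18824 - 1/88 = 1656511/88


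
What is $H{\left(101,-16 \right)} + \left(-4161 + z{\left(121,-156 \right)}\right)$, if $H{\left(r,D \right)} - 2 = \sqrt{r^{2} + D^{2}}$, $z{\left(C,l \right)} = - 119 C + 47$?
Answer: $-18511 + \sqrt{10457} \approx -18409.0$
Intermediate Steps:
$z{\left(C,l \right)} = 47 - 119 C$
$H{\left(r,D \right)} = 2 + \sqrt{D^{2} + r^{2}}$ ($H{\left(r,D \right)} = 2 + \sqrt{r^{2} + D^{2}} = 2 + \sqrt{D^{2} + r^{2}}$)
$H{\left(101,-16 \right)} + \left(-4161 + z{\left(121,-156 \right)}\right) = \left(2 + \sqrt{\left(-16\right)^{2} + 101^{2}}\right) + \left(-4161 + \left(47 - 14399\right)\right) = \left(2 + \sqrt{256 + 10201}\right) + \left(-4161 + \left(47 - 14399\right)\right) = \left(2 + \sqrt{10457}\right) - 18513 = -18511 + \sqrt{10457}$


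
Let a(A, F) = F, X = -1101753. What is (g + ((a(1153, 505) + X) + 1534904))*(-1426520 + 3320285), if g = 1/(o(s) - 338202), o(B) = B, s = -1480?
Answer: 278961313511267115/339682 ≈ 8.2124e+11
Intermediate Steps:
g = -1/339682 (g = 1/(-1480 - 338202) = 1/(-339682) = -1/339682 ≈ -2.9439e-6)
(g + ((a(1153, 505) + X) + 1534904))*(-1426520 + 3320285) = (-1/339682 + ((505 - 1101753) + 1534904))*(-1426520 + 3320285) = (-1/339682 + (-1101248 + 1534904))*1893765 = (-1/339682 + 433656)*1893765 = (147305137391/339682)*1893765 = 278961313511267115/339682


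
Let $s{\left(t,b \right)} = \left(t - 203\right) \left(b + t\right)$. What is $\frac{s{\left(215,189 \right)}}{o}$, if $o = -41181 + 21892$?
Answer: $- \frac{4848}{19289} \approx -0.25134$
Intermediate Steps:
$s{\left(t,b \right)} = \left(-203 + t\right) \left(b + t\right)$
$o = -19289$
$\frac{s{\left(215,189 \right)}}{o} = \frac{215^{2} - 38367 - 43645 + 189 \cdot 215}{-19289} = \left(46225 - 38367 - 43645 + 40635\right) \left(- \frac{1}{19289}\right) = 4848 \left(- \frac{1}{19289}\right) = - \frac{4848}{19289}$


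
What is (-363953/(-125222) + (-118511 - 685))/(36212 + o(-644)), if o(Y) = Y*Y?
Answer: -877976327/3321682968 ≈ -0.26432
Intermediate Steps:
o(Y) = Y²
(-363953/(-125222) + (-118511 - 685))/(36212 + o(-644)) = (-363953/(-125222) + (-118511 - 685))/(36212 + (-644)²) = (-363953*(-1/125222) - 119196)/(36212 + 414736) = (21409/7366 - 119196)/450948 = -877976327/7366*1/450948 = -877976327/3321682968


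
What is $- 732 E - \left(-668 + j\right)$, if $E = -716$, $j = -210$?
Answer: $524990$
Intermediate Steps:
$- 732 E - \left(-668 + j\right) = \left(-732\right) \left(-716\right) + \left(668 - -210\right) = 524112 + \left(668 + 210\right) = 524112 + 878 = 524990$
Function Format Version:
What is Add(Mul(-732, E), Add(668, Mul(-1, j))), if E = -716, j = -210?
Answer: 524990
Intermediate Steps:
Add(Mul(-732, E), Add(668, Mul(-1, j))) = Add(Mul(-732, -716), Add(668, Mul(-1, -210))) = Add(524112, Add(668, 210)) = Add(524112, 878) = 524990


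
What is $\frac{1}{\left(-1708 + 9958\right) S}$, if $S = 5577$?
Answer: $\frac{1}{46010250} \approx 2.1734 \cdot 10^{-8}$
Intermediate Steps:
$\frac{1}{\left(-1708 + 9958\right) S} = \frac{1}{\left(-1708 + 9958\right) 5577} = \frac{1}{8250} \cdot \frac{1}{5577} = \frac{1}{46010250}$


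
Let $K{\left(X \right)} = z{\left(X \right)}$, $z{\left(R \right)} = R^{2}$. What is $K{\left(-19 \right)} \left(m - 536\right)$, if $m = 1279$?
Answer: $268223$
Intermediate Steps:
$K{\left(X \right)} = X^{2}$
$K{\left(-19 \right)} \left(m - 536\right) = \left(-19\right)^{2} \left(1279 - 536\right) = 361 \cdot 743 = 268223$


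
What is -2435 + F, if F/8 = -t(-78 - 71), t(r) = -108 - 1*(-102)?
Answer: -2387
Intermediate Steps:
t(r) = -6 (t(r) = -108 + 102 = -6)
F = 48 (F = 8*(-1*(-6)) = 8*6 = 48)
-2435 + F = -2435 + 48 = -2387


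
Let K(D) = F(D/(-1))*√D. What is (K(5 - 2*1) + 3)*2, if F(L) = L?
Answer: 6 - 6*√3 ≈ -4.3923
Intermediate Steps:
K(D) = -D^(3/2) (K(D) = (D/(-1))*√D = (D*(-1))*√D = (-D)*√D = -D^(3/2))
(K(5 - 2*1) + 3)*2 = (-(5 - 2*1)^(3/2) + 3)*2 = (-(5 - 2)^(3/2) + 3)*2 = (-3^(3/2) + 3)*2 = (-3*√3 + 3)*2 = (3 - 3*√3)*2 = 6 - 6*√3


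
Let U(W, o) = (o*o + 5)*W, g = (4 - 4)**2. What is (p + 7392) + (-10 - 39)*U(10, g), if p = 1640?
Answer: 6582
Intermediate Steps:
g = 0 (g = 0**2 = 0)
U(W, o) = W*(5 + o**2) (U(W, o) = (o**2 + 5)*W = (5 + o**2)*W = W*(5 + o**2))
(p + 7392) + (-10 - 39)*U(10, g) = (1640 + 7392) + (-10 - 39)*(10*(5 + 0**2)) = 9032 - 490*(5 + 0) = 9032 - 490*5 = 9032 - 49*50 = 9032 - 2450 = 6582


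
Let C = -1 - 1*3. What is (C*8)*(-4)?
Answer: 128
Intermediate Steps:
C = -4 (C = -1 - 3 = -4)
(C*8)*(-4) = -4*8*(-4) = -32*(-4) = 128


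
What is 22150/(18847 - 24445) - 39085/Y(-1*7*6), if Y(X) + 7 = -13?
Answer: 21835483/11196 ≈ 1950.3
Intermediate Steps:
Y(X) = -20 (Y(X) = -7 - 13 = -20)
22150/(18847 - 24445) - 39085/Y(-1*7*6) = 22150/(18847 - 24445) - 39085/(-20) = 22150/(-5598) - 39085*(-1/20) = 22150*(-1/5598) + 7817/4 = -11075/2799 + 7817/4 = 21835483/11196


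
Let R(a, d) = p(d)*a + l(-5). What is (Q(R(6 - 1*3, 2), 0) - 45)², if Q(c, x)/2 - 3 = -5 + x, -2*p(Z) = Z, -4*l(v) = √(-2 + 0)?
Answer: 2401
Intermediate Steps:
l(v) = -I*√2/4 (l(v) = -√(-2 + 0)/4 = -I*√2/4)
p(Z) = -Z/2
R(a, d) = -a*d/2 - I*√2/4 (R(a, d) = (-d/2)*a - I*√2/4 = -a*d/2 - I*√2/4)
Q(c, x) = -4 + 2*x (Q(c, x) = 6 + 2*(-5 + x) = 6 + (-10 + 2*x) = -4 + 2*x)
(Q(R(6 - 1*3, 2), 0) - 45)² = ((-4 + 2*0) - 45)² = ((-4 + 0) - 45)² = (-4 - 45)² = (-49)² = 2401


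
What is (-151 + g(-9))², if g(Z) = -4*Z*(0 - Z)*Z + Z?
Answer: 9461776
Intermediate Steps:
g(Z) = Z + 4*Z³ (g(Z) = -4*Z*(-Z)*Z + Z = -4*(-Z²)*Z + Z = -(-4)*Z³ + Z = 4*Z³ + Z = Z + 4*Z³)
(-151 + g(-9))² = (-151 + (-9 + 4*(-9)³))² = (-151 + (-9 + 4*(-729)))² = (-151 + (-9 - 2916))² = (-151 - 2925)² = (-3076)² = 9461776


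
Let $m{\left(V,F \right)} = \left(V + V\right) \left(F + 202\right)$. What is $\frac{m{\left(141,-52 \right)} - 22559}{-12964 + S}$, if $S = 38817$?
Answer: $\frac{19741}{25853} \approx 0.76359$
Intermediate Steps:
$m{\left(V,F \right)} = 2 V \left(202 + F\right)$
$\frac{m{\left(141,-52 \right)} - 22559}{-12964 + S} = \frac{2 \cdot 141 \left(202 - 52\right) - 22559}{-12964 + 38817} = \frac{2 \cdot 141 \cdot 150 - 22559}{25853} = \left(42300 - 22559\right) \frac{1}{25853} = 19741 \cdot \frac{1}{25853} = \frac{19741}{25853}$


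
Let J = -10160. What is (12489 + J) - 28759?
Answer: -26430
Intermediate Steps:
(12489 + J) - 28759 = (12489 - 10160) - 28759 = 2329 - 28759 = -26430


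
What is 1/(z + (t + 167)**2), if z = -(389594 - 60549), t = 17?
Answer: -1/295189 ≈ -3.3877e-6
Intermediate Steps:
z = -329045 (z = -1*329045 = -329045)
1/(z + (t + 167)**2) = 1/(-329045 + (17 + 167)**2) = 1/(-329045 + 184**2) = 1/(-329045 + 33856) = 1/(-295189) = -1/295189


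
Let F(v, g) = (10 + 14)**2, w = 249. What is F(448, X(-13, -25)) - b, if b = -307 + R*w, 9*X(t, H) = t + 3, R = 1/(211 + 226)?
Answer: 385622/437 ≈ 882.43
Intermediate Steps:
R = 1/437 ≈ 0.0022883
X(t, H) = 1/3 + t/9 (X(t, H) = (t + 3)/9 = (3 + t)/9 = 1/3 + t/9)
F(v, g) = 576 (F(v, g) = 24**2 = 576)
b = -133910/437 (b = -307 + (1/437)*249 = -307 + 249/437 = -133910/437 ≈ -306.43)
F(448, X(-13, -25)) - b = 576 - 1*(-133910/437) = 576 + 133910/437 = 385622/437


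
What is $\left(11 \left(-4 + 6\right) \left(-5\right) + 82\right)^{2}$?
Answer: $784$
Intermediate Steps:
$\left(11 \left(-4 + 6\right) \left(-5\right) + 82\right)^{2} = \left(11 \cdot 2 \left(-5\right) + 82\right)^{2} = \left(11 \left(-10\right) + 82\right)^{2} = \left(-110 + 82\right)^{2} = \left(-28\right)^{2} = 784$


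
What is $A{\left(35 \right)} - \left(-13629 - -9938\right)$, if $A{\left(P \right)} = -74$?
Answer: $3617$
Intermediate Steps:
$A{\left(35 \right)} - \left(-13629 - -9938\right) = -74 - \left(-13629 - -9938\right) = -74 - \left(-13629 + 9938\right) = -74 - -3691 = -74 + 3691 = 3617$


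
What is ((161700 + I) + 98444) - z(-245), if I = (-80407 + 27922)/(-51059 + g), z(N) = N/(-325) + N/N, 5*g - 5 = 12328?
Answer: 4108321284277/15792530 ≈ 2.6014e+5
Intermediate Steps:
g = 12333/5 (g = 1 + (⅕)*12328 = 1 + 12328/5 = 12333/5 ≈ 2466.6)
z(N) = 1 - N/325 (z(N) = N*(-1/325) + 1 = -N/325 + 1 = 1 - N/325)
I = 262425/242962 (I = (-80407 + 27922)/(-51059 + 12333/5) = -52485/(-242962/5) = -52485*(-5/242962) = 262425/242962 ≈ 1.0801)
((161700 + I) + 98444) - z(-245) = ((161700 + 262425/242962) + 98444) - (1 - 1/325*(-245)) = (39287217825/242962 + 98444) - (1 + 49/65) = 63205368953/242962 - 1*114/65 = 63205368953/242962 - 114/65 = 4108321284277/15792530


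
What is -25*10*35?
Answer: -8750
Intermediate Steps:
-25*10*35 = -250*35 = -8750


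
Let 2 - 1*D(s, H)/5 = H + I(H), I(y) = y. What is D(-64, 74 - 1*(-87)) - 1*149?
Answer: -1749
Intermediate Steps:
D(s, H) = 10 - 10*H (D(s, H) = 10 - 5*(H + H) = 10 - 10*H)
D(-64, 74 - 1*(-87)) - 1*149 = (10 - 10*(74 - 1*(-87))) - 1*149 = (10 - 10*(74 + 87)) - 149 = (10 - 10*161) - 149 = (10 - 1610) - 149 = -1600 - 149 = -1749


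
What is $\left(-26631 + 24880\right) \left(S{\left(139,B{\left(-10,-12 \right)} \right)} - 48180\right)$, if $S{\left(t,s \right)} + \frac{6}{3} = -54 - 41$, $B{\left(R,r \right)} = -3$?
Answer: $84533027$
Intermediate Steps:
$S{\left(t,s \right)} = -97$ ($S{\left(t,s \right)} = -2 - 95 = -97$)
$\left(-26631 + 24880\right) \left(S{\left(139,B{\left(-10,-12 \right)} \right)} - 48180\right) = \left(-26631 + 24880\right) \left(-97 - 48180\right) = \left(-1751\right) \left(-48277\right) = 84533027$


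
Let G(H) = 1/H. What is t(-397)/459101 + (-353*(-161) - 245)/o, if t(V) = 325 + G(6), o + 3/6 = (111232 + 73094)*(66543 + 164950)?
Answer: 166810792644341/235079060632595610 ≈ 0.00070959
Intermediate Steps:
o = 85340357435/2 (o = -1/2 + (111232 + 73094)*(66543 + 164950) = -1/2 + 184326*231493 = -1/2 + 42670178718 = 85340357435/2 ≈ 4.2670e+10)
t(V) = 1951/6 (t(V) = 325 + 1/6 = 1951/6)
t(-397)/459101 + (-353*(-161) - 245)/o = (1951/6)/459101 + (-353*(-161) - 245)/(85340357435/2) = (1951/6)*(1/459101) + (56833 - 245)*(2/85340357435) = 1951/2754606 + 56588*(2/85340357435) = 1951/2754606 + 113176/85340357435 = 166810792644341/235079060632595610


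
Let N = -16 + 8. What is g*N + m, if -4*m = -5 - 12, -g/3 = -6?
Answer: -559/4 ≈ -139.75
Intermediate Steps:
g = 18 (g = -3*(-6) = 18)
m = 17/4 (m = -(-5 - 12)/4 = -1/4*(-17) = 17/4 ≈ 4.2500)
N = -8
g*N + m = 18*(-8) + 17/4 = -144 + 17/4 = -559/4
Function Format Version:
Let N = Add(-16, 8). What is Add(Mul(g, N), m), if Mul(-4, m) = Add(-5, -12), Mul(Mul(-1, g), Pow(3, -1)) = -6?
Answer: Rational(-559, 4) ≈ -139.75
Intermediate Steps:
g = 18 (g = Mul(-3, -6) = 18)
m = Rational(17, 4) (m = Mul(Rational(-1, 4), Add(-5, -12)) = Mul(Rational(-1, 4), -17) = Rational(17, 4) ≈ 4.2500)
N = -8
Add(Mul(g, N), m) = Add(Mul(18, -8), Rational(17, 4)) = Add(-144, Rational(17, 4)) = Rational(-559, 4)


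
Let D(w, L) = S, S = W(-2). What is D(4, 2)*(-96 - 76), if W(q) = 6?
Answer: -1032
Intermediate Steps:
S = 6
D(w, L) = 6
D(4, 2)*(-96 - 76) = 6*(-96 - 76) = 6*(-172) = -1032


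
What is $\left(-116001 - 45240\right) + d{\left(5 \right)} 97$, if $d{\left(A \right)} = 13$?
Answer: $-159980$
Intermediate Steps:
$\left(-116001 - 45240\right) + d{\left(5 \right)} 97 = \left(-116001 - 45240\right) + 13 \cdot 97 = -161241 + 1261 = -159980$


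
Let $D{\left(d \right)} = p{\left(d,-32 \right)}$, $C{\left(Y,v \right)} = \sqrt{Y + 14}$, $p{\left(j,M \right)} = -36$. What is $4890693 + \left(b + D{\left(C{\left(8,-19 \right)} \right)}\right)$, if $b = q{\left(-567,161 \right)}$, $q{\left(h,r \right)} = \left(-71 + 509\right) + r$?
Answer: $4891256$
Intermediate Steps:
$C{\left(Y,v \right)} = \sqrt{14 + Y}$
$q{\left(h,r \right)} = 438 + r$
$b = 599$ ($b = 438 + 161 = 599$)
$D{\left(d \right)} = -36$
$4890693 + \left(b + D{\left(C{\left(8,-19 \right)} \right)}\right) = 4890693 + \left(599 - 36\right) = 4890693 + 563 = 4891256$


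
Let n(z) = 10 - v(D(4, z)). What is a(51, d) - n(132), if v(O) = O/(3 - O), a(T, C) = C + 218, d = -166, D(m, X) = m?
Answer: 38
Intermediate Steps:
a(T, C) = 218 + C
n(z) = 14 (n(z) = 10 - (-1)*4/(-3 + 4) = 10 - (-1)*4/1 = 10 - (-1)*4 = 10 - 1*(-4) = 10 + 4 = 14)
a(51, d) - n(132) = (218 - 166) - 1*14 = 52 - 14 = 38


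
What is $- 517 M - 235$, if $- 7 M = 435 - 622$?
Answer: $- \frac{98324}{7} \approx -14046.0$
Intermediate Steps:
$M = \frac{187}{7}$ ($M = - \frac{435 - 622}{7} = \left(- \frac{1}{7}\right) \left(-187\right) = \frac{187}{7} \approx 26.714$)
$- 517 M - 235 = \left(-517\right) \frac{187}{7} - 235 = - \frac{96679}{7} - 235 = - \frac{98324}{7}$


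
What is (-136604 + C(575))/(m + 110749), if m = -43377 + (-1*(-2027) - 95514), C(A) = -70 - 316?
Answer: 27398/5223 ≈ 5.2456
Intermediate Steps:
C(A) = -386
m = -136864 (m = -43377 + (2027 - 95514) = -43377 - 93487 = -136864)
(-136604 + C(575))/(m + 110749) = (-136604 - 386)/(-136864 + 110749) = -136990/(-26115) = -136990*(-1/26115) = 27398/5223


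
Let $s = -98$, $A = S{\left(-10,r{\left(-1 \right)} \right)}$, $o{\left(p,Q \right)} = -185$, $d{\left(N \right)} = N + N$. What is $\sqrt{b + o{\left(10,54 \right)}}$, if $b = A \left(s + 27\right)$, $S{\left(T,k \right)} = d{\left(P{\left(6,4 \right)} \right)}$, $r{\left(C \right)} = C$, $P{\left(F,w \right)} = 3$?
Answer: $i \sqrt{611} \approx 24.718 i$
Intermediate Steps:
$d{\left(N \right)} = 2 N$
$S{\left(T,k \right)} = 6$ ($S{\left(T,k \right)} = 2 \cdot 3 = 6$)
$A = 6$
$b = -426$ ($b = 6 \left(-98 + 27\right) = 6 \left(-71\right) = -426$)
$\sqrt{b + o{\left(10,54 \right)}} = \sqrt{-426 - 185} = \sqrt{-611} = i \sqrt{611}$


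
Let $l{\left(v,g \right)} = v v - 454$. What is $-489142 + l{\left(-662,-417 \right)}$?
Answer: $-51352$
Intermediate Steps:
$l{\left(v,g \right)} = -454 + v^{2}$ ($l{\left(v,g \right)} = v^{2} - 454 = -454 + v^{2}$)
$-489142 + l{\left(-662,-417 \right)} = -489142 - \left(454 - \left(-662\right)^{2}\right) = -489142 + \left(-454 + 438244\right) = -489142 + 437790 = -51352$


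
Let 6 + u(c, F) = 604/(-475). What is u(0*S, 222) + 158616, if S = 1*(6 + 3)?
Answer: 75339146/475 ≈ 1.5861e+5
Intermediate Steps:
S = 9 (S = 1*9 = 9)
u(c, F) = -3454/475 (u(c, F) = -6 + 604/(-475) = -6 + 604*(-1/475) = -6 - 604/475 = -3454/475)
u(0*S, 222) + 158616 = -3454/475 + 158616 = 75339146/475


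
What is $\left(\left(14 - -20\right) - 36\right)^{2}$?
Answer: $4$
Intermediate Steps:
$\left(\left(14 - -20\right) - 36\right)^{2} = \left(\left(14 + 20\right) - 36\right)^{2} = \left(34 - 36\right)^{2} = \left(-2\right)^{2} = 4$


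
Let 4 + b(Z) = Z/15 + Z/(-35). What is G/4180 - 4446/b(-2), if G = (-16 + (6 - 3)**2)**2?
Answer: 487842593/447260 ≈ 1090.7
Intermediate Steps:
b(Z) = -4 + 4*Z/105 (b(Z) = -4 + (Z/15 + Z/(-35)) = -4 + (Z*(1/15) + Z*(-1/35)) = -4 + (Z/15 - Z/35) = -4 + 4*Z/105)
G = 49 (G = (-16 + 3**2)**2 = (-16 + 9)**2 = (-7)**2 = 49)
G/4180 - 4446/b(-2) = 49/4180 - 4446/(-4 + (4/105)*(-2)) = 49*(1/4180) - 4446/(-4 - 8/105) = 49/4180 - 4446/(-428/105) = 49/4180 - 4446*(-105/428) = 49/4180 + 233415/214 = 487842593/447260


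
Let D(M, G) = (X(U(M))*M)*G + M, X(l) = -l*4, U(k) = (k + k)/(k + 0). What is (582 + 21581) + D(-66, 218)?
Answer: 137201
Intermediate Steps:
U(k) = 2 (U(k) = (2*k)/k = 2)
X(l) = -4*l
D(M, G) = M - 8*G*M (D(M, G) = ((-4*2)*M)*G + M = (-8*M)*G + M = -8*G*M + M = M - 8*G*M)
(582 + 21581) + D(-66, 218) = (582 + 21581) - 66*(1 - 8*218) = 22163 - 66*(1 - 1744) = 22163 - 66*(-1743) = 22163 + 115038 = 137201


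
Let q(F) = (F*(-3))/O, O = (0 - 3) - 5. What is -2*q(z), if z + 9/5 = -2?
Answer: 57/20 ≈ 2.8500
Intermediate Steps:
z = -19/5 (z = -9/5 - 2 = -19/5 ≈ -3.8000)
O = -8 (O = -3 - 5 = -8)
q(F) = 3*F/8 (q(F) = (F*(-3))/(-8) = -3*F*(-1/8) = 3*F/8)
-2*q(z) = -3*(-19)/(4*5) = -2*(-57/40) = 57/20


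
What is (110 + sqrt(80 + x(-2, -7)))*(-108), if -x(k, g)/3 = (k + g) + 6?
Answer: -11880 - 108*sqrt(89) ≈ -12899.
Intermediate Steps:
x(k, g) = -18 - 3*g - 3*k (x(k, g) = -3*((k + g) + 6) = -3*((g + k) + 6) = -3*(6 + g + k) = -18 - 3*g - 3*k)
(110 + sqrt(80 + x(-2, -7)))*(-108) = (110 + sqrt(80 + (-18 - 3*(-7) - 3*(-2))))*(-108) = (110 + sqrt(80 + (-18 + 21 + 6)))*(-108) = (110 + sqrt(80 + 9))*(-108) = (110 + sqrt(89))*(-108) = -11880 - 108*sqrt(89)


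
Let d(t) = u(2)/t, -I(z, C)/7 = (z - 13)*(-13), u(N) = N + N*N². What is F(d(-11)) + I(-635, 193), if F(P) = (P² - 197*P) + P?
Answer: -7113468/121 ≈ -58789.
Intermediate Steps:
u(N) = N + N³
I(z, C) = -1183 + 91*z (I(z, C) = -7*(z - 13)*(-13) = -7*(-13 + z)*(-13) = -7*(169 - 13*z) = -1183 + 91*z)
d(t) = 10/t (d(t) = (2 + 2³)/t = (2 + 8)/t = 10/t)
F(P) = P² - 196*P
F(d(-11)) + I(-635, 193) = (10/(-11))*(-196 + 10/(-11)) + (-1183 + 91*(-635)) = (10*(-1/11))*(-196 + 10*(-1/11)) + (-1183 - 57785) = -10*(-196 - 10/11)/11 - 58968 = -10/11*(-2166/11) - 58968 = 21660/121 - 58968 = -7113468/121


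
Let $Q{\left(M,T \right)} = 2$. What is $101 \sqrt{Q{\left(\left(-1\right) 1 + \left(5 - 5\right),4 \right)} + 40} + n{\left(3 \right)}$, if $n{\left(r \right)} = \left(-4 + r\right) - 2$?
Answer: $-3 + 101 \sqrt{42} \approx 651.55$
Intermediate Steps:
$n{\left(r \right)} = -6 + r$ ($n{\left(r \right)} = \left(-4 + r\right) - 2 = -6 + r$)
$101 \sqrt{Q{\left(\left(-1\right) 1 + \left(5 - 5\right),4 \right)} + 40} + n{\left(3 \right)} = 101 \sqrt{2 + 40} + \left(-6 + 3\right) = 101 \sqrt{42} - 3 = -3 + 101 \sqrt{42}$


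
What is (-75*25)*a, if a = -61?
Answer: 114375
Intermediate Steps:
(-75*25)*a = -75*25*(-61) = -1875*(-61) = 114375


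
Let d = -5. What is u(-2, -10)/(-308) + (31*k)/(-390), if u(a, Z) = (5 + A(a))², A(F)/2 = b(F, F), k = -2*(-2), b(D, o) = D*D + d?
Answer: -20851/60060 ≈ -0.34717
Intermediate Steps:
b(D, o) = -5 + D² (b(D, o) = D*D - 5 = D² - 5 = -5 + D²)
k = 4
A(F) = -10 + 2*F² (A(F) = 2*(-5 + F²) = -10 + 2*F²)
u(a, Z) = (-5 + 2*a²)² (u(a, Z) = (5 + (-10 + 2*a²))² = (-5 + 2*a²)²)
u(-2, -10)/(-308) + (31*k)/(-390) = (-5 + 2*(-2)²)²/(-308) + (31*4)/(-390) = (-5 + 2*4)²*(-1/308) + 124*(-1/390) = (-5 + 8)²*(-1/308) - 62/195 = 3²*(-1/308) - 62/195 = 9*(-1/308) - 62/195 = -9/308 - 62/195 = -20851/60060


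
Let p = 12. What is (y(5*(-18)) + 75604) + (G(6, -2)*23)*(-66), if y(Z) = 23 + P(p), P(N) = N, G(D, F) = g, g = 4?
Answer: 69567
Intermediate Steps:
G(D, F) = 4
y(Z) = 35 (y(Z) = 23 + 12 = 35)
(y(5*(-18)) + 75604) + (G(6, -2)*23)*(-66) = (35 + 75604) + (4*23)*(-66) = 75639 + 92*(-66) = 75639 - 6072 = 69567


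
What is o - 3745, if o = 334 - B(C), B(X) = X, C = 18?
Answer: -3429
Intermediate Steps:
o = 316 (o = 334 - 1*18 = 334 - 18 = 316)
o - 3745 = 316 - 3745 = -3429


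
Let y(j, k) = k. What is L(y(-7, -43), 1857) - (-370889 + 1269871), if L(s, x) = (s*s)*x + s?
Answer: 2534568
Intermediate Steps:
L(s, x) = s + x*s² (L(s, x) = s²*x + s = x*s² + s = s + x*s²)
L(y(-7, -43), 1857) - (-370889 + 1269871) = -43*(1 - 43*1857) - (-370889 + 1269871) = -43*(1 - 79851) - 1*898982 = -43*(-79850) - 898982 = 3433550 - 898982 = 2534568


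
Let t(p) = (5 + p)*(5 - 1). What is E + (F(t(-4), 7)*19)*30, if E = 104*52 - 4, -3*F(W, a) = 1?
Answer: 5214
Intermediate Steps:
t(p) = 20 + 4*p (t(p) = (5 + p)*4 = 20 + 4*p)
F(W, a) = -⅓ (F(W, a) = -⅓*1 = -⅓)
E = 5404 (E = 5408 - 4 = 5404)
E + (F(t(-4), 7)*19)*30 = 5404 - ⅓*19*30 = 5404 - 19/3*30 = 5404 - 190 = 5214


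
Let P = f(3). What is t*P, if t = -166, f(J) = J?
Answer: -498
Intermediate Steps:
P = 3
t*P = -166*3 = -498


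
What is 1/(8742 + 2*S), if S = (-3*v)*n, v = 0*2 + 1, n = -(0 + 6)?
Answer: 1/8778 ≈ 0.00011392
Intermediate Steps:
n = -6 (n = -1*6 = -6)
v = 1 (v = 0 + 1 = 1)
S = 18 (S = -3*1*(-6) = -3*(-6) = 18)
1/(8742 + 2*S) = 1/(8742 + 2*18) = 1/(8742 + 36) = 1/8778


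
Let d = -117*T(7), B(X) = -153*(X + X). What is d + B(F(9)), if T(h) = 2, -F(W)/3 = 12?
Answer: 10782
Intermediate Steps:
F(W) = -36 (F(W) = -3*12 = -36)
B(X) = -306*X
d = -234 (d = -117*2 = -234)
d + B(F(9)) = -234 - 306*(-36) = -234 + 11016 = 10782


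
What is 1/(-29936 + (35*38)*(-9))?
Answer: -1/41906 ≈ -2.3863e-5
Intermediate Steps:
1/(-29936 + (35*38)*(-9)) = 1/(-29936 + 1330*(-9)) = 1/(-29936 - 11970) = 1/(-41906) = -1/41906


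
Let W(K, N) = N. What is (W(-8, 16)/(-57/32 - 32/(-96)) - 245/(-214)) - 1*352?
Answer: -10765241/29746 ≈ -361.91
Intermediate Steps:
(W(-8, 16)/(-57/32 - 32/(-96)) - 245/(-214)) - 1*352 = (16/(-57/32 - 32/(-96)) - 245/(-214)) - 1*352 = (16/(-57*1/32 - 32*(-1/96)) - 245*(-1/214)) - 352 = (16/(-57/32 + 1/3) + 245/214) - 352 = (16/(-139/96) + 245/214) - 352 = (16*(-96/139) + 245/214) - 352 = (-1536/139 + 245/214) - 352 = -294649/29746 - 352 = -10765241/29746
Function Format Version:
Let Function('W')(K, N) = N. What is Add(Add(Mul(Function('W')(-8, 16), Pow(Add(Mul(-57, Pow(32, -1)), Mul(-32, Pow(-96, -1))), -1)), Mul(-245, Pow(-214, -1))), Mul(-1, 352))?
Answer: Rational(-10765241, 29746) ≈ -361.91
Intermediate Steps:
Add(Add(Mul(Function('W')(-8, 16), Pow(Add(Mul(-57, Pow(32, -1)), Mul(-32, Pow(-96, -1))), -1)), Mul(-245, Pow(-214, -1))), Mul(-1, 352)) = Add(Add(Mul(16, Pow(Add(Mul(-57, Pow(32, -1)), Mul(-32, Pow(-96, -1))), -1)), Mul(-245, Pow(-214, -1))), Mul(-1, 352)) = Add(Add(Mul(16, Pow(Add(Mul(-57, Rational(1, 32)), Mul(-32, Rational(-1, 96))), -1)), Mul(-245, Rational(-1, 214))), -352) = Add(Add(Mul(16, Pow(Add(Rational(-57, 32), Rational(1, 3)), -1)), Rational(245, 214)), -352) = Add(Add(Mul(16, Pow(Rational(-139, 96), -1)), Rational(245, 214)), -352) = Add(Add(Mul(16, Rational(-96, 139)), Rational(245, 214)), -352) = Add(Add(Rational(-1536, 139), Rational(245, 214)), -352) = Add(Rational(-294649, 29746), -352) = Rational(-10765241, 29746)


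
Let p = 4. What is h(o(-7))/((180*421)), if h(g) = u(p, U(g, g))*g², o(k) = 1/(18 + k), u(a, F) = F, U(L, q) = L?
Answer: 1/100863180 ≈ 9.9144e-9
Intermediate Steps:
h(g) = g³ (h(g) = g*g² = g³)
h(o(-7))/((180*421)) = (1/(18 - 7))³/((180*421)) = (1/11)³/75780 = (1/11)³*(1/75780) = (1/1331)*(1/75780) = 1/100863180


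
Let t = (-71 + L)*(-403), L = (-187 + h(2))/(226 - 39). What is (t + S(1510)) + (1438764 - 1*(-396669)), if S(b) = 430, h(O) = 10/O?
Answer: 348730358/187 ≈ 1.8649e+6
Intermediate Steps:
L = -182/187 (L = (-187 + 10/2)/(226 - 39) = (-187 + 10*(½))/187 = (-187 + 5)*(1/187) = -182*1/187 = -182/187 ≈ -0.97326)
t = 5423977/187 (t = (-71 - 182/187)*(-403) = -13459/187*(-403) = 5423977/187 ≈ 29005.)
(t + S(1510)) + (1438764 - 1*(-396669)) = (5423977/187 + 430) + (1438764 - 1*(-396669)) = 5504387/187 + (1438764 + 396669) = 5504387/187 + 1835433 = 348730358/187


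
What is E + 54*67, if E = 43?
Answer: 3661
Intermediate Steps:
E + 54*67 = 43 + 54*67 = 43 + 3618 = 3661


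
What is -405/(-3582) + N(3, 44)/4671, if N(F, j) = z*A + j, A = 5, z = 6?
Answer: 239647/1859058 ≈ 0.12891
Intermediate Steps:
N(F, j) = 30 + j (N(F, j) = 6*5 + j = 30 + j)
-405/(-3582) + N(3, 44)/4671 = -405/(-3582) + (30 + 44)/4671 = -405*(-1/3582) + 74*(1/4671) = 45/398 + 74/4671 = 239647/1859058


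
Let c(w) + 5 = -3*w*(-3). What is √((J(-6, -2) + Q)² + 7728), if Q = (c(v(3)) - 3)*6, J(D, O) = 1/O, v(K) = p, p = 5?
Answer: √227161/2 ≈ 238.31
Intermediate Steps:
v(K) = 5
c(w) = -5 + 9*w (c(w) = -5 - 3*w*(-3) = -5 - (-9)*w = -5 + 9*w)
Q = 222 (Q = ((-5 + 9*5) - 3)*6 = ((-5 + 45) - 3)*6 = (40 - 3)*6 = 37*6 = 222)
√((J(-6, -2) + Q)² + 7728) = √((1/(-2) + 222)² + 7728) = √((-½ + 222)² + 7728) = √((443/2)² + 7728) = √(196249/4 + 7728) = √(227161/4) = √227161/2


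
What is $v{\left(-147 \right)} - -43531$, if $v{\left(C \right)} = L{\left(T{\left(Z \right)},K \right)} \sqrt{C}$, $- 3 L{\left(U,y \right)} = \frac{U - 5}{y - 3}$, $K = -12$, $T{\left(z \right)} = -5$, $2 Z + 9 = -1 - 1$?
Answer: $43531 - \frac{14 i \sqrt{3}}{9} \approx 43531.0 - 2.6943 i$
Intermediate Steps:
$Z = - \frac{11}{2}$ ($Z = - \frac{9}{2} + \frac{-1 - 1}{2} = - \frac{9}{2} + \frac{1}{2} \left(-2\right) = - \frac{9}{2} - 1 = - \frac{11}{2} \approx -5.5$)
$L{\left(U,y \right)} = - \frac{-5 + U}{3 \left(-3 + y\right)}$ ($L{\left(U,y \right)} = - \frac{\left(U - 5\right) \frac{1}{y - 3}}{3} = - \frac{\left(-5 + U\right) \frac{1}{-3 + y}}{3} = - \frac{\frac{1}{-3 + y} \left(-5 + U\right)}{3} = - \frac{-5 + U}{3 \left(-3 + y\right)}$)
$v{\left(C \right)} = - \frac{2 \sqrt{C}}{9}$ ($v{\left(C \right)} = \frac{5 - -5}{3 \left(-3 - 12\right)} \sqrt{C} = \frac{5 + 5}{3 \left(-15\right)} \sqrt{C} = \frac{1}{3} \left(- \frac{1}{15}\right) 10 \sqrt{C} = - \frac{2 \sqrt{C}}{9}$)
$v{\left(-147 \right)} - -43531 = - \frac{2 \sqrt{-147}}{9} - -43531 = - \frac{2 \cdot 7 i \sqrt{3}}{9} + 43531 = - \frac{14 i \sqrt{3}}{9} + 43531 = 43531 - \frac{14 i \sqrt{3}}{9}$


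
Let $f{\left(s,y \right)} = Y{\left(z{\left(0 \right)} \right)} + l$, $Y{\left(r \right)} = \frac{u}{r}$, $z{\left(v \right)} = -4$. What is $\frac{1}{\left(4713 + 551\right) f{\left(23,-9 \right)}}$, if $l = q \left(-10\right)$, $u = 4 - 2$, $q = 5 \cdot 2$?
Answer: $- \frac{1}{529032} \approx -1.8902 \cdot 10^{-6}$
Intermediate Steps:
$q = 10$
$u = 2$ ($u = 4 - 2 = 2$)
$Y{\left(r \right)} = \frac{2}{r}$
$l = -100$ ($l = 10 \left(-10\right) = -100$)
$f{\left(s,y \right)} = - \frac{201}{2}$ ($f{\left(s,y \right)} = \frac{2}{-4} - 100 = 2 \left(- \frac{1}{4}\right) - 100 = - \frac{1}{2} - 100 = - \frac{201}{2}$)
$\frac{1}{\left(4713 + 551\right) f{\left(23,-9 \right)}} = \frac{1}{\left(4713 + 551\right) \left(- \frac{201}{2}\right)} = \frac{1}{5264} \left(- \frac{2}{201}\right) = - \frac{1}{529032}$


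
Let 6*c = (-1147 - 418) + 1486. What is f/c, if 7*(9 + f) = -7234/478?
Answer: 112044/132167 ≈ 0.84775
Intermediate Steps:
f = -18674/1673 (f = -9 + (-7234/478)/7 = -9 + (-7234*1/478)/7 = -9 + (1/7)*(-3617/239) = -9 - 3617/1673 = -18674/1673 ≈ -11.162)
c = -79/6 (c = ((-1147 - 418) + 1486)/6 = (-1565 + 1486)/6 = (1/6)*(-79) = -79/6 ≈ -13.167)
f/c = -18674/(1673*(-79/6)) = -18674/1673*(-6/79) = 112044/132167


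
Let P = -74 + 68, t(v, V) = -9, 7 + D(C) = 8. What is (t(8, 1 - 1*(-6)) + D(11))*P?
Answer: 48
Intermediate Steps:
D(C) = 1 (D(C) = -7 + 8 = 1)
P = -6
(t(8, 1 - 1*(-6)) + D(11))*P = (-9 + 1)*(-6) = -8*(-6) = 48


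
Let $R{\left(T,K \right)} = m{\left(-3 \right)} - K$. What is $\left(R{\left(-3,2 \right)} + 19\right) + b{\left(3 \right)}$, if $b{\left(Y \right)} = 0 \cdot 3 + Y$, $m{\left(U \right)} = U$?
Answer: $17$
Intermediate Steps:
$b{\left(Y \right)} = Y$ ($b{\left(Y \right)} = 0 + Y = Y$)
$R{\left(T,K \right)} = -3 - K$
$\left(R{\left(-3,2 \right)} + 19\right) + b{\left(3 \right)} = \left(\left(-3 - 2\right) + 19\right) + 3 = \left(-5 + 19\right) + 3 = 14 + 3 = 17$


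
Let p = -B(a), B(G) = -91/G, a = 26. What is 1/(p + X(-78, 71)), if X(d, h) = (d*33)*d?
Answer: 2/401551 ≈ 4.9807e-6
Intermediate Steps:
X(d, h) = 33*d² (X(d, h) = (33*d)*d = 33*d²)
p = 7/2 (p = -(-91)/26 = -1*(-7/2) = 7/2 ≈ 3.5000)
1/(p + X(-78, 71)) = 1/(7/2 + 33*(-78)²) = 1/(7/2 + 33*6084) = 1/(7/2 + 200772) = 1/(401551/2) = 2/401551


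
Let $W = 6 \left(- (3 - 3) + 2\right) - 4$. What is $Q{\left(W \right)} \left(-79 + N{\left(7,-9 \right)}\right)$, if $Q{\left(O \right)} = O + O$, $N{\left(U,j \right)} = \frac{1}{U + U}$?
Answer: $- \frac{8840}{7} \approx -1262.9$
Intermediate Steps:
$W = 8$ ($W = 6 \left(- (3 - 3) + 2\right) - 4 = 6 \left(\left(-1\right) 0 + 2\right) - 4 = 6 \left(0 + 2\right) - 4 = 6 \cdot 2 - 4 = 12 - 4 = 8$)
$N{\left(U,j \right)} = \frac{1}{2 U}$
$Q{\left(O \right)} = 2 O$
$Q{\left(W \right)} \left(-79 + N{\left(7,-9 \right)}\right) = 2 \cdot 8 \left(-79 + \frac{1}{2 \cdot 7}\right) = 16 \left(-79 + \frac{1}{2} \cdot \frac{1}{7}\right) = 16 \left(-79 + \frac{1}{14}\right) = 16 \left(- \frac{1105}{14}\right) = - \frac{8840}{7}$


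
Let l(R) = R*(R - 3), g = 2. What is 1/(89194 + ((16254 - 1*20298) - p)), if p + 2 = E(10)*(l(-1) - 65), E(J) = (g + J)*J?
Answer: 1/92472 ≈ 1.0814e-5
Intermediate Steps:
E(J) = J*(2 + J) (E(J) = (2 + J)*J = J*(2 + J))
l(R) = R*(-3 + R)
p = -7322 (p = -2 + (10*(2 + 10))*(-(-3 - 1) - 65) = -2 + (10*12)*(-1*(-4) - 65) = -2 + 120*(4 - 65) = -2 + 120*(-61) = -2 - 7320 = -7322)
1/(89194 + ((16254 - 1*20298) - p)) = 1/(89194 + ((16254 - 1*20298) - 1*(-7322))) = 1/(89194 + ((16254 - 20298) + 7322)) = 1/(89194 + (-4044 + 7322)) = 1/(89194 + 3278) = 1/92472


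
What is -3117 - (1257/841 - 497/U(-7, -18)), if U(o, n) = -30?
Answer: -79097597/25230 ≈ -3135.1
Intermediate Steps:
-3117 - (1257/841 - 497/U(-7, -18)) = -3117 - (1257/841 - 497/(-30)) = -3117 - (1257*(1/841) - 497*(-1/30)) = -3117 - (1257/841 + 497/30) = -3117 - 1*455687/25230 = -3117 - 455687/25230 = -79097597/25230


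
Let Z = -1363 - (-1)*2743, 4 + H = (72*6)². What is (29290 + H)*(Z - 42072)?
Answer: -8785809720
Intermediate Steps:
H = 186620 (H = -4 + (72*6)² = -4 + 432² = -4 + 186624 = 186620)
Z = 1380 (Z = -1363 - 1*(-2743) = -1363 + 2743 = 1380)
(29290 + H)*(Z - 42072) = (29290 + 186620)*(1380 - 42072) = 215910*(-40692) = -8785809720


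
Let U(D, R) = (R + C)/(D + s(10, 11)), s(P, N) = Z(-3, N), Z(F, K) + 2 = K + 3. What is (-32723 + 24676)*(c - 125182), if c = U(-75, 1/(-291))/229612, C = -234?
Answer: 4240372477708028519/4209476796 ≈ 1.0073e+9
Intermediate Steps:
Z(F, K) = 1 + K (Z(F, K) = -2 + (K + 3) = -2 + (3 + K) = 1 + K)
s(P, N) = 1 + N
U(D, R) = (-234 + R)/(12 + D) (U(D, R) = (R - 234)/(D + (1 + 11)) = (-234 + R)/(D + 12) = (-234 + R)/(12 + D))
c = 68095/4209476796 (c = ((-234 + 1/(-291))/(12 - 75))/229612 = ((-234 - 1/291)/(-63))*(1/229612) = -1/63*(-68095/291)*(1/229612) = (68095/18333)*(1/229612) = 68095/4209476796 ≈ 1.6177e-5)
(-32723 + 24676)*(c - 125182) = (-32723 + 24676)*(68095/4209476796 - 125182) = -8047*(-526950724208777/4209476796) = 4240372477708028519/4209476796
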